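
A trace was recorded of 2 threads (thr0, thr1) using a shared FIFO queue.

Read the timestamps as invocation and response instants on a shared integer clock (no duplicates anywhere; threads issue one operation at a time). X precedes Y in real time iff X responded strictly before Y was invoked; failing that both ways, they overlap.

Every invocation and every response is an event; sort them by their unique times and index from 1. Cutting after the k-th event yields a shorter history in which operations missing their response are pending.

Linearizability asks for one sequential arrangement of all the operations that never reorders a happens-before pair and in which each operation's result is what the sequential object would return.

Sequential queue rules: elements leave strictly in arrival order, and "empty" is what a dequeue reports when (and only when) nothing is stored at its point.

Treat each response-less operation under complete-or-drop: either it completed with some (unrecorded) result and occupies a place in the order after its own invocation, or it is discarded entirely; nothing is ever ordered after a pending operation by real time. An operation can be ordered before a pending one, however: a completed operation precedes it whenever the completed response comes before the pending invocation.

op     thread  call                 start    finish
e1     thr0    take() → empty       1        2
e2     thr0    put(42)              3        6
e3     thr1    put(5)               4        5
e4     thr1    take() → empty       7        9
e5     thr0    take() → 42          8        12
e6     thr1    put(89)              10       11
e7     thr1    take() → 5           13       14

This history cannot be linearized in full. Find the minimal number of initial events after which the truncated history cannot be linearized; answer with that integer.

events 1..8 are linearizable, e.g. via e1, e2, e3:
1. e1 take() → empty, leaving queue <>
2. e2 put(42), leaving queue <42>
3. e3 put(5), leaving queue <42,5>
at event 9 (e4's time-9 response) nothing linearizes any more
no completion choice of the 1 pending operation (e5) rescues it — every subset was tried
sample order e1, e2, e3, e4 (pending dropped) stalls at step 4 — e4 take() → empty has no legal effect
sample order e1, e3, e2, e4 (pending dropped) stalls at step 4 — e4 take() → empty has no legal effect

9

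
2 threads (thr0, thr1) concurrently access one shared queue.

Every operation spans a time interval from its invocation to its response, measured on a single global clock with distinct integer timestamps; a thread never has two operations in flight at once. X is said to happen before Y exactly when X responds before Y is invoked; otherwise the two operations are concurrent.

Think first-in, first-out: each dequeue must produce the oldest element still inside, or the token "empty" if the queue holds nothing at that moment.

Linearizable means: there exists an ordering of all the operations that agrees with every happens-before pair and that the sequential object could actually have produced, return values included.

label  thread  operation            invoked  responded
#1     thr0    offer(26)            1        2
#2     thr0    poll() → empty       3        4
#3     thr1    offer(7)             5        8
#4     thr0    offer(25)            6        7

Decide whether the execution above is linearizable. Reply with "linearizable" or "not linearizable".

already the first 4 events (up to #2's response at time 4) admit no linearization; the first 3 still do
the completed operations (2 total) allow one real-time order; the queue replay rejects it
one such order, #1, #2, breaks at step 2 where #2 poll() → empty is illegal

not linearizable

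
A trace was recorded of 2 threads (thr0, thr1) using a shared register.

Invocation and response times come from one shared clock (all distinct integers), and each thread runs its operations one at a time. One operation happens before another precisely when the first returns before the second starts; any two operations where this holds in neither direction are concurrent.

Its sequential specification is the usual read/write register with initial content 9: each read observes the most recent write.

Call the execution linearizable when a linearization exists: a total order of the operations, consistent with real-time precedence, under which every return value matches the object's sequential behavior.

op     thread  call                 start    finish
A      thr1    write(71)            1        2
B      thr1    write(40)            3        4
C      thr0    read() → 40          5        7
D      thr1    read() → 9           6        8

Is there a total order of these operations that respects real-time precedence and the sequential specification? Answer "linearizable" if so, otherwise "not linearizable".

not linearizable

already the first 8 events (up to D's response at time 8) admit no linearization; the first 7 still do
no legal order exists: 2 real-time-consistent candidates over 4 completed register operations, all rejected
for example A, B, C, D fails at step 4: D read() → 9 is not legal there
for example A, B, D, C fails at step 3: D read() → 9 is not legal there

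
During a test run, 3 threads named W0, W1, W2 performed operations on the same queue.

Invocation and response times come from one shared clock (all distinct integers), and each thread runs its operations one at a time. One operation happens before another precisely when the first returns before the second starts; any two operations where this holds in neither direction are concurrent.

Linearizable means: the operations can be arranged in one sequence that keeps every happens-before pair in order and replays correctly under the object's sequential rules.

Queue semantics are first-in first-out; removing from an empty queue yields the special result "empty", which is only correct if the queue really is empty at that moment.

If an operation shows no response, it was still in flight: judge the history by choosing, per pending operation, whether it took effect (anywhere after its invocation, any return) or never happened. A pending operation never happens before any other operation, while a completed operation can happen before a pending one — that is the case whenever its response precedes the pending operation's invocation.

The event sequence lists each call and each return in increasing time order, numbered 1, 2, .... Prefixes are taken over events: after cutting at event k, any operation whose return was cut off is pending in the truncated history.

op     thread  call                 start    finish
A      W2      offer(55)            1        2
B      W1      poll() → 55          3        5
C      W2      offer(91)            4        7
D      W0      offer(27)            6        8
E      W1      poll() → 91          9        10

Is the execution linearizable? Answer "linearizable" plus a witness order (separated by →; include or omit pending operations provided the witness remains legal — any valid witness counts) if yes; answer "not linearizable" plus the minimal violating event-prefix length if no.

after step 1 (A offer(55)): queue <55>
after step 2 (B poll() → 55): queue <>
after step 3 (C offer(91)): queue <91>
after step 4 (D offer(27)): queue <91,27>
after step 5 (E poll() → 91): queue <27>

linearizable — witness: A → B → C → D → E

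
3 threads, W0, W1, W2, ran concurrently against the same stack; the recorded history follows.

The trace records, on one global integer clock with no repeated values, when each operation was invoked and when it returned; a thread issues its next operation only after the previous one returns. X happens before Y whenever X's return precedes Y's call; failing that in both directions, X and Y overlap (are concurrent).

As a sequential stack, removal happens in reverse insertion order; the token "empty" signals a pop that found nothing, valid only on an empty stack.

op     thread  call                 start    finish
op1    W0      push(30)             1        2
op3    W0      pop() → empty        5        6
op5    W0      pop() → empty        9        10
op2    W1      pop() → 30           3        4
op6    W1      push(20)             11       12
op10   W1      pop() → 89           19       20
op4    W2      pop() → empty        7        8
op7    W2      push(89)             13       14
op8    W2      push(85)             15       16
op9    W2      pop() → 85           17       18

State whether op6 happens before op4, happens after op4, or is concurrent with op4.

op6 spans [11,12], op4 spans [7,8]
resp(op4)=8 < inv(op6)=11

after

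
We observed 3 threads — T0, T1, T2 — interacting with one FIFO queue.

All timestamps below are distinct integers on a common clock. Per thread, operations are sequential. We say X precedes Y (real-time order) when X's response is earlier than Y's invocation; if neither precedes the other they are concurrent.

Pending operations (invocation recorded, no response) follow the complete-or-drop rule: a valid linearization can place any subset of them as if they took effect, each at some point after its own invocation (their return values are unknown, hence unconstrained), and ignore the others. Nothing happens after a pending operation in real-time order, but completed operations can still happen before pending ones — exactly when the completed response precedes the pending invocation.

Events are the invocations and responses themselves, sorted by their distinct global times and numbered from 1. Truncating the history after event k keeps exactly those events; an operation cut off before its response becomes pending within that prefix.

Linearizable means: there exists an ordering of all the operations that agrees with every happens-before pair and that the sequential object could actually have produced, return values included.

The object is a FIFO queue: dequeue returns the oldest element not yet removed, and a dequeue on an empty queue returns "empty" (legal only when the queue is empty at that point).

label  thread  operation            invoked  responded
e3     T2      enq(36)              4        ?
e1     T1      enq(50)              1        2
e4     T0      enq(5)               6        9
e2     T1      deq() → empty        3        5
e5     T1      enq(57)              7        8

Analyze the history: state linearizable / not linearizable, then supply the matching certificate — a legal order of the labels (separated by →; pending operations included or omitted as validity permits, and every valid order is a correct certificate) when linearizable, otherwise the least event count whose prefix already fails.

not linearizable — minimal violating prefix: 5 events

prefix check: 1..4 passes, 1..5 fails once e2's time-5 response joins
the completed operations (2 total) allow one real-time order; the FIFO queue replay rejects it
every completion of the 1 pending operation (e3) was checked; none linearizes
one such order, e1, e2 (pending dropped), breaks at step 2 where e2 deq() → empty is illegal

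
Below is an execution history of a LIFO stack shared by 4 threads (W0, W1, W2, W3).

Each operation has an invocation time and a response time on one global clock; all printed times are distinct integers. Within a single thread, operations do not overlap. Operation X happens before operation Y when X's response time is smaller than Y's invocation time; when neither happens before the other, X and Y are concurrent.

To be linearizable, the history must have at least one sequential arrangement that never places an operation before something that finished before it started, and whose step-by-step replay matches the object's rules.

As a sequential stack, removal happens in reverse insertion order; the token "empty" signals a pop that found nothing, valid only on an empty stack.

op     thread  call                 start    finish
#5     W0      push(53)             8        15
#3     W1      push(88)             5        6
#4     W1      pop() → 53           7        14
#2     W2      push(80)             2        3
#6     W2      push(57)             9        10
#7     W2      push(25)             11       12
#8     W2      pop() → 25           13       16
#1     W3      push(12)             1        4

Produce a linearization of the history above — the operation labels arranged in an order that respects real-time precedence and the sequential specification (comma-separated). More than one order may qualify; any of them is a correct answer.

1. #1 push(12), leaving stack <12>
2. #2 push(80), leaving stack <12,80>
3. #3 push(88), leaving stack <12,80,88>
4. #5 push(53), leaving stack <12,80,88,53>
5. #4 pop() → 53, leaving stack <12,80,88>
6. #6 push(57), leaving stack <12,80,88,57>
7. #7 push(25), leaving stack <12,80,88,57,25>
8. #8 pop() → 25, leaving stack <12,80,88,57>

#1, #2, #3, #5, #4, #6, #7, #8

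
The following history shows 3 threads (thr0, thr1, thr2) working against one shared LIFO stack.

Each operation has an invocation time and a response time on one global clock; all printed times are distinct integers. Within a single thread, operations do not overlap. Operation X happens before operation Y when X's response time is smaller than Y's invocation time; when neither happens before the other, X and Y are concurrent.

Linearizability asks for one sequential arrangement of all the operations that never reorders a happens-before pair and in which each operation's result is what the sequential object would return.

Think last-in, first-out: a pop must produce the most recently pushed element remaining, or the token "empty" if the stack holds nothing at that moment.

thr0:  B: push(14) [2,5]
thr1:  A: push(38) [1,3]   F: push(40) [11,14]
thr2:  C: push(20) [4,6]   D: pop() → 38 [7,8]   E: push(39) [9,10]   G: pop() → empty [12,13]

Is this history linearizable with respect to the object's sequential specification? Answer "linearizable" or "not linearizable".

not linearizable

through event 7 a valid linearization exists; event 8 (D responding at time 8) ends that
every one of the 3 real-time-consistent orders over 4 completed LIFO stack ops fails the sequential spec
e.g. A, B, C, D: illegal at step 4, since D pop() → 38 cannot apply there
e.g. A, C, B, D: illegal at step 4, since D pop() → 38 cannot apply there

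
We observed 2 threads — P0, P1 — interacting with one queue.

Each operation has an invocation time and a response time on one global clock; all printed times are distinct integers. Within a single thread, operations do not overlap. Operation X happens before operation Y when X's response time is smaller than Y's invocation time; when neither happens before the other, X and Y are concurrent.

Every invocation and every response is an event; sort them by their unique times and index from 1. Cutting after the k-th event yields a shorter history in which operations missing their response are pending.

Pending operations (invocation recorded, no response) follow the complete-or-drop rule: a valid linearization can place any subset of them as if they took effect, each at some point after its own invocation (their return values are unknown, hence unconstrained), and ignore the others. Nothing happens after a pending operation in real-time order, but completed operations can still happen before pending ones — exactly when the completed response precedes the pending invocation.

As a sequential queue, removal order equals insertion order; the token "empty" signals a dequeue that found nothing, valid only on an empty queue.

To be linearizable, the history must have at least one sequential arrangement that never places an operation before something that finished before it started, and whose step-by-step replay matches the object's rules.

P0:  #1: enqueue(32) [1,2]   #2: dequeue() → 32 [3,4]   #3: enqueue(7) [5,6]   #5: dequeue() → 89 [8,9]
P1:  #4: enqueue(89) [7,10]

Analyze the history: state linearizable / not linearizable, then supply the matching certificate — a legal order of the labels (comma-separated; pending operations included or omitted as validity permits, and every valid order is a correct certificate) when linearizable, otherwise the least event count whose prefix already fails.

not linearizable — minimal violating prefix: 9 events

cut after 8 events: linearizable; cut after 9 events (#5 responds, time 9): not linearizable
exactly one order of the 4 completed ops respects real time; the queue replay fails
no completion choice of the 1 pending operation (#4) rescues it — every subset was tried
take #1, #2, #3, #5 (pending dropped): step 4 already fails, because #5 dequeue() → 89 cannot occur there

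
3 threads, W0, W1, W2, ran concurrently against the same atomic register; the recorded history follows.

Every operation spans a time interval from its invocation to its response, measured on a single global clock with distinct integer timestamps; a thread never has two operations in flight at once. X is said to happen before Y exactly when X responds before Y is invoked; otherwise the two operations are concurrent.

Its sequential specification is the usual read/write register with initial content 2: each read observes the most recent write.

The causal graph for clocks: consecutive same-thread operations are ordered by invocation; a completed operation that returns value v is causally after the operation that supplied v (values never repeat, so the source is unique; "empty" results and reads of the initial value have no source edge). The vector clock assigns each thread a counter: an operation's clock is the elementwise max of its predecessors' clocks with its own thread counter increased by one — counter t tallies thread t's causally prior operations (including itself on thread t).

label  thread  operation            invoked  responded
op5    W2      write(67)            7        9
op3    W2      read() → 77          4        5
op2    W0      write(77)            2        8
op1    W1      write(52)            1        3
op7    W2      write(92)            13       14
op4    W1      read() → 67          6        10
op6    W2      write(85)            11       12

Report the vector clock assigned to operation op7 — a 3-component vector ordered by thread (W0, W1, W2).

no predecessors for op1 (invoked 1): W1 increments from zero → (0, 1, 0)
no predecessors for op2 (invoked 2): W0 increments from zero → (1, 0, 0)
invoked at 4, op3 merges VC(op2)=(1, 0, 0) and bumps W2's slot → (1, 0, 1)
invoked at 7, op5 merges VC(op3)=(1, 0, 1) and bumps W2's slot → (1, 0, 2)
invoked at 11, op6 merges VC(op5)=(1, 0, 2) and bumps W2's slot → (1, 0, 3)
invoked at 13, op7 merges VC(op6)=(1, 0, 3) and bumps W2's slot → (1, 0, 4)
invoked at 6, op4 merges VC(op1)=(0, 1, 0), VC(op5)=(1, 0, 2) and bumps W1's slot → (1, 2, 2)
target: VC(op7) = (1, 0, 4)

(1, 0, 4)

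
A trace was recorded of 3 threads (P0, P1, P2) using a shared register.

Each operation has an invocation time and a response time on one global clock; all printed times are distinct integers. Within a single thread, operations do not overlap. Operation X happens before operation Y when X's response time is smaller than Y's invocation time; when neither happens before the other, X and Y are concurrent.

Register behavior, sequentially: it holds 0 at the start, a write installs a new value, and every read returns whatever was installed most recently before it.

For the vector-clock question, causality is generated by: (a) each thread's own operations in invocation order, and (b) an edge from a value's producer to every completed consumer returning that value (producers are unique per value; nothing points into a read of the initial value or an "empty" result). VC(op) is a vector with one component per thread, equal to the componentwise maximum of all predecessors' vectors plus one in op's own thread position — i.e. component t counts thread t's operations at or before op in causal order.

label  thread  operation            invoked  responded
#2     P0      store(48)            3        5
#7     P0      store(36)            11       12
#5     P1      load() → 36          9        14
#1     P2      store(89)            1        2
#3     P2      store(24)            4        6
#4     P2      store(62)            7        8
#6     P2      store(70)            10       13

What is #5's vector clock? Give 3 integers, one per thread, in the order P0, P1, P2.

(2, 1, 0)

no predecessors for #1 (invoked 1): P2 increments from zero → (0, 0, 1)
no predecessors for #2 (invoked 3): P0 increments from zero → (1, 0, 0)
from VC(#1)=(0, 0, 1), #3 (invoked 4) maxes components and bumps P2 → (0, 0, 2)
from VC(#2)=(1, 0, 0), #7 (invoked 11) maxes components and bumps P0 → (2, 0, 0)
from VC(#3)=(0, 0, 2), #4 (invoked 7) maxes components and bumps P2 → (0, 0, 3)
from VC(#7)=(2, 0, 0), #5 (invoked 9) maxes components and bumps P1 → (2, 1, 0)
from VC(#4)=(0, 0, 3), #6 (invoked 10) maxes components and bumps P2 → (0, 0, 4)
target: VC(#5) = (2, 1, 0)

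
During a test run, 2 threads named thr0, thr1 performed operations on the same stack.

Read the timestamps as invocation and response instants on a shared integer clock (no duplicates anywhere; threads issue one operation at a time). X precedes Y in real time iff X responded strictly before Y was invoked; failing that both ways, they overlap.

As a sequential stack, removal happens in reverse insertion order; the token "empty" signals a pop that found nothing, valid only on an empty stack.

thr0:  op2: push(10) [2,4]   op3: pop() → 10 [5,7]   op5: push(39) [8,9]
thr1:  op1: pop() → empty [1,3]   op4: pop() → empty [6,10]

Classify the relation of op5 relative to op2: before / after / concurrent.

after

op5 spans [8,9], op2 spans [2,4]
resp(op2)=4 < inv(op5)=8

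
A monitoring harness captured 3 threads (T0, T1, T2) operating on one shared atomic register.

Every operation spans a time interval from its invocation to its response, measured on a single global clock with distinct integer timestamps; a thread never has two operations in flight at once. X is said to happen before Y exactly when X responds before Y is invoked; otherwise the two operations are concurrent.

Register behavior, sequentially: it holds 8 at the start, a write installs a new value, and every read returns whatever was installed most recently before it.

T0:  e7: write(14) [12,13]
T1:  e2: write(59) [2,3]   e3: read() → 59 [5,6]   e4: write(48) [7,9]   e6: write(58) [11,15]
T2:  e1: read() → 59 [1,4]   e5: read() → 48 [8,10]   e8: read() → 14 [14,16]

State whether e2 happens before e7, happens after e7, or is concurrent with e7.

before

e2 spans [2,3], e7 spans [12,13]
resp(e2)=3 < inv(e7)=12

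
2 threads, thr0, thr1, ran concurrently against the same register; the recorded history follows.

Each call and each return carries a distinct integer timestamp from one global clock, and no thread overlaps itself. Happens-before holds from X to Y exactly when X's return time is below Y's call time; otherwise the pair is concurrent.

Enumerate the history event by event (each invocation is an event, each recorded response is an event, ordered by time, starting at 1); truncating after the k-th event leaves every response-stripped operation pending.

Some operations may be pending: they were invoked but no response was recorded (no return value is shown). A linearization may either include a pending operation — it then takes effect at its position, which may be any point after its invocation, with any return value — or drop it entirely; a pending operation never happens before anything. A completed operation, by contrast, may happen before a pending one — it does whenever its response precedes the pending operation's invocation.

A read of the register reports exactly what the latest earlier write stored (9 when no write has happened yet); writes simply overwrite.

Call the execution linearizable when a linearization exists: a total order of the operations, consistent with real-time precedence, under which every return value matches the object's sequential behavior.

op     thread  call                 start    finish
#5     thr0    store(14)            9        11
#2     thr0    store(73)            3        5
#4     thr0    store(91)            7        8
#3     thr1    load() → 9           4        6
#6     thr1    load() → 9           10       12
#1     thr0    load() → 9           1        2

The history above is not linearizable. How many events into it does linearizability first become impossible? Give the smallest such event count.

events 1..11 are linearizable, e.g. via #1, #3, #2, #4, #5:
step 1: #1 load() → 9 — value 9
step 2: #3 load() → 9 — value 9
step 3: #2 store(73) — value 73
step 4: #4 store(91) — value 91
step 5: #5 store(14) — value 14
at event 12 (#6's time-12 response) nothing linearizes any more
for example #1, #2, #3, #4, #5, #6 fails at step 3: #3 load() → 9 is not legal there
for example #1, #2, #3, #4, #6, #5 fails at step 3: #3 load() → 9 is not legal there

12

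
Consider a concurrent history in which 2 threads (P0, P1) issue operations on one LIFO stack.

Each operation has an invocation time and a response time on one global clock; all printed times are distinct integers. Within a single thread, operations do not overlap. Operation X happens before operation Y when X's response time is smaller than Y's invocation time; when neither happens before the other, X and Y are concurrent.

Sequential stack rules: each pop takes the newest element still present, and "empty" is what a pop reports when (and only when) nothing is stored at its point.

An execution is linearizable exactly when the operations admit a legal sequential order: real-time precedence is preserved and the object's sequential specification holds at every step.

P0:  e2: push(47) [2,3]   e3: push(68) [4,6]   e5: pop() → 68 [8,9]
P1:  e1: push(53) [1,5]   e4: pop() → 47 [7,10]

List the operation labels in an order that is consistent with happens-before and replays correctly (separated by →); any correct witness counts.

step 1: e1 push(53) — stack <53>
step 2: e2 push(47) — stack <53,47>
step 3: e3 push(68) — stack <53,47,68>
step 4: e5 pop() → 68 — stack <53,47>
step 5: e4 pop() → 47 — stack <53>

e1 → e2 → e3 → e5 → e4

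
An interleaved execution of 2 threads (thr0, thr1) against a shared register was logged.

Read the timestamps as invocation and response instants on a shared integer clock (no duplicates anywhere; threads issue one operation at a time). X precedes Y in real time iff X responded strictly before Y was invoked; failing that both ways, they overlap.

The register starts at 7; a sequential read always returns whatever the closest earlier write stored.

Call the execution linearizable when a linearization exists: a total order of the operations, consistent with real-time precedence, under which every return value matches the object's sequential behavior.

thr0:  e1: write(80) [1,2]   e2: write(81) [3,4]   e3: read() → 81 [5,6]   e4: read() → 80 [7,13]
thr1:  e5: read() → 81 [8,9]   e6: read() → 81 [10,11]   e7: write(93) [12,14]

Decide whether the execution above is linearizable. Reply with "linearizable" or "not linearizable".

events 1..12 are fine; event 13 — the response of e4 at time 13 — makes the prefix non-linearizable
3 orders of the 6 completed register ops respect real time; none is legal
no completion choice of the 1 pending operation (e7) rescues it — every subset was tried
e.g. e1, e2, e3, e4, e5, e6 (pending dropped): illegal at step 4, since e4 read() → 80 cannot apply there
e.g. e1, e2, e3, e5, e4, e6 (pending dropped): illegal at step 5, since e4 read() → 80 cannot apply there

not linearizable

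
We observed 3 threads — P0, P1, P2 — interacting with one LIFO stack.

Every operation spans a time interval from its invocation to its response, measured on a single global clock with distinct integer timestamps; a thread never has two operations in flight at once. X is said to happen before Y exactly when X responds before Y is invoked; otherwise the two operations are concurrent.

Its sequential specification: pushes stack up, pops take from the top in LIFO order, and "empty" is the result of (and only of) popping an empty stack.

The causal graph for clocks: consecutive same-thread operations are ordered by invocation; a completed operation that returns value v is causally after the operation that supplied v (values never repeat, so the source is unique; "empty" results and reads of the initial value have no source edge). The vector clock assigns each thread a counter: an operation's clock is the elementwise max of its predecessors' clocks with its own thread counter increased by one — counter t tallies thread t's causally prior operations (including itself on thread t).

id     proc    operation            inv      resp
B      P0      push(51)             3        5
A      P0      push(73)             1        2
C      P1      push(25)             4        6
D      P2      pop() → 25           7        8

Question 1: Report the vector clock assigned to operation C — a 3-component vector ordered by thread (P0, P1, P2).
(0, 1, 0)

C, invoked 4, has no incoming edges; only P1's bump applies → (0, 1, 0)
A, invoked 1, has no incoming edges; only P0's bump applies → (1, 0, 0)
D (invocation 7): componentwise max over VC(C)=(0, 1, 0), +1 at P2, giving (0, 1, 1)
B (invocation 3): componentwise max over VC(A)=(1, 0, 0), +1 at P0, giving (2, 0, 0)
target: VC(C) = (0, 1, 0)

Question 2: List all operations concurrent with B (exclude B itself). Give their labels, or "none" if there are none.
C

concurrent with B ([3,5]): every op whose interval crosses 3..5
A [1,2]: before
C [4,6]: concurrent
D [7,8]: after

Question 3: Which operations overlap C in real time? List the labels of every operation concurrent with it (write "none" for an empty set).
B

overlap test against C [4,6]: concurrent iff the interval meets 4..6
A [1,2]: before
B [3,5]: concurrent
D [7,8]: after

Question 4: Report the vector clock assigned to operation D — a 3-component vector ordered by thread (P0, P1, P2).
(0, 1, 1)

no predecessors for C (invoked 4): P1 increments from zero → (0, 1, 0)
no predecessors for A (invoked 1): P0 increments from zero → (1, 0, 0)
invoked at 7, D merges VC(C)=(0, 1, 0) and bumps P2's slot → (0, 1, 1)
invoked at 3, B merges VC(A)=(1, 0, 0) and bumps P0's slot → (2, 0, 0)
target: VC(D) = (0, 1, 1)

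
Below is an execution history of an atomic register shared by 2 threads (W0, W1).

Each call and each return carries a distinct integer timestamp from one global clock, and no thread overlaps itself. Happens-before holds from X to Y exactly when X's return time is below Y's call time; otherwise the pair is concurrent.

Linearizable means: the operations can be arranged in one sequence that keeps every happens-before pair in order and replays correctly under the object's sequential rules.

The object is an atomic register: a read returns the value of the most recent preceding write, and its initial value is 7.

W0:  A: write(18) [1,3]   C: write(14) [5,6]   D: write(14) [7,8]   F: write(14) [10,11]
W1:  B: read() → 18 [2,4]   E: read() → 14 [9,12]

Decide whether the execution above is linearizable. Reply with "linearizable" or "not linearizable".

witness order: A, B, C, D, E, F
1. A write(18), leaving value 18
2. B read() → 18, leaving value 18
3. C write(14), leaving value 14
4. D write(14), leaving value 14
5. E read() → 14, leaving value 14
6. F write(14), leaving value 14

linearizable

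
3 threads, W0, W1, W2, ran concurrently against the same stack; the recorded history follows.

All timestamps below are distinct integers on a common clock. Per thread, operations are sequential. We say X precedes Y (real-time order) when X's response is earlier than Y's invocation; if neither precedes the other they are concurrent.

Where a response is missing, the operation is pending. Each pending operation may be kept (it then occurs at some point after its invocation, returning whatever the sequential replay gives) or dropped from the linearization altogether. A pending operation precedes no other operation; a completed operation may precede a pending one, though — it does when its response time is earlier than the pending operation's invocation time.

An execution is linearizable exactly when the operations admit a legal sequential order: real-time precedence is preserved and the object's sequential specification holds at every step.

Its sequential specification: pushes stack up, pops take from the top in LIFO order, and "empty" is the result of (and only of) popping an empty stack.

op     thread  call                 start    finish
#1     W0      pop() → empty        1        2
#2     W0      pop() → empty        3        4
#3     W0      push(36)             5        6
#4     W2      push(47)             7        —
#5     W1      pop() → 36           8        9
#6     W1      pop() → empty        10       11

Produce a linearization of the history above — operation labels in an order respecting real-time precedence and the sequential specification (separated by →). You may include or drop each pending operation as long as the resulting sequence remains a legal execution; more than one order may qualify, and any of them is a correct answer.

step 1: #1 pop() → empty — stack <>
step 2: #2 pop() → empty — stack <>
step 3: #3 push(36) — stack <36>
step 4: #5 pop() → 36 — stack <>
step 5: #6 pop() → empty — stack <>

#1 → #2 → #3 → #5 → #6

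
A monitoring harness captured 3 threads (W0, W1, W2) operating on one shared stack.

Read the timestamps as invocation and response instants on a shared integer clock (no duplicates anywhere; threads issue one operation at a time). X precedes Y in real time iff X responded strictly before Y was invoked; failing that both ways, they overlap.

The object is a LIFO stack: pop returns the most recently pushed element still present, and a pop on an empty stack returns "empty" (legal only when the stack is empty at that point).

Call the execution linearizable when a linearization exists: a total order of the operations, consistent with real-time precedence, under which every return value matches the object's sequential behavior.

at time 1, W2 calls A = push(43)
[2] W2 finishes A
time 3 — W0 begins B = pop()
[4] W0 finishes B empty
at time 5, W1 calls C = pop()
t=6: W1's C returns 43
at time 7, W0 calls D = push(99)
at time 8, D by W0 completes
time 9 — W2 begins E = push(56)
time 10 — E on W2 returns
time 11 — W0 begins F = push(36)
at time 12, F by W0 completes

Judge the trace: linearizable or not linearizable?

not linearizable

through event 3 a valid linearization exists; event 4 (B responding at time 4) ends that
one real-time candidate order over the 2 completed operations — the stack replay rejects it
for example A, B fails at step 2: B pop() → empty is not legal there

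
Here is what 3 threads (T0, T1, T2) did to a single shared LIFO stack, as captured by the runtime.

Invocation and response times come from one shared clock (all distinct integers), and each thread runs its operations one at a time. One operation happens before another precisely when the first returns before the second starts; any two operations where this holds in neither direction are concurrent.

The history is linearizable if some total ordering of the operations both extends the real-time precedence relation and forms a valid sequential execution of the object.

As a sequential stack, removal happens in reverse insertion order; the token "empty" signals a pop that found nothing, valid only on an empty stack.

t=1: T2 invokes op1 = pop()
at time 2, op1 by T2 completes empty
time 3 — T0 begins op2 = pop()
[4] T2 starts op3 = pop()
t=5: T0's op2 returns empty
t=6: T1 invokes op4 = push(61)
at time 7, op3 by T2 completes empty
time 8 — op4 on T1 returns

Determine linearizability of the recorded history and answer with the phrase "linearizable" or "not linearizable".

one valid linearization: op1, op2, op3, op4
after step 1 (op1 pop() → empty): stack <>
after step 2 (op2 pop() → empty): stack <>
after step 3 (op3 pop() → empty): stack <>
after step 4 (op4 push(61)): stack <61>

linearizable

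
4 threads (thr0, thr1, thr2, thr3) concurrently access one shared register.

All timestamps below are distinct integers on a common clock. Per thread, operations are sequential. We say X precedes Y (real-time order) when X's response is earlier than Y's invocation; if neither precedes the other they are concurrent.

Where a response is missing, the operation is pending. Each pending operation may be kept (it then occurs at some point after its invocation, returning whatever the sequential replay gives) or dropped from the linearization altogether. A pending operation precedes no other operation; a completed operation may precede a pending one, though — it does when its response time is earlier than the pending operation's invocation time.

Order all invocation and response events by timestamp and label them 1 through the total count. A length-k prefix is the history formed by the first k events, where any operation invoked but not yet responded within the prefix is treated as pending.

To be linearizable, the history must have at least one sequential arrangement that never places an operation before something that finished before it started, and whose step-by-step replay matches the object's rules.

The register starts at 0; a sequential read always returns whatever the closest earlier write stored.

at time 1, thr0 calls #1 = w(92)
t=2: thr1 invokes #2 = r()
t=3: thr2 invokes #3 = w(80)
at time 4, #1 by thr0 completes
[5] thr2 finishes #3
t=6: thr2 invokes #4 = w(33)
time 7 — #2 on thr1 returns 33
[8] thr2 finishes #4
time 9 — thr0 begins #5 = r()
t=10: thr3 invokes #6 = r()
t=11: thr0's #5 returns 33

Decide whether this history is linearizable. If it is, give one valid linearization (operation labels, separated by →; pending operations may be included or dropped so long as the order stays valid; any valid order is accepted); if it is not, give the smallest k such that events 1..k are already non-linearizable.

1. #1 w(92), leaving value 92
2. #3 w(80), leaving value 80
3. #4 w(33), leaving value 33
4. #2 r() → 33, leaving value 33
5. #5 r() → 33, leaving value 33

linearizable — witness: #1 → #3 → #4 → #2 → #5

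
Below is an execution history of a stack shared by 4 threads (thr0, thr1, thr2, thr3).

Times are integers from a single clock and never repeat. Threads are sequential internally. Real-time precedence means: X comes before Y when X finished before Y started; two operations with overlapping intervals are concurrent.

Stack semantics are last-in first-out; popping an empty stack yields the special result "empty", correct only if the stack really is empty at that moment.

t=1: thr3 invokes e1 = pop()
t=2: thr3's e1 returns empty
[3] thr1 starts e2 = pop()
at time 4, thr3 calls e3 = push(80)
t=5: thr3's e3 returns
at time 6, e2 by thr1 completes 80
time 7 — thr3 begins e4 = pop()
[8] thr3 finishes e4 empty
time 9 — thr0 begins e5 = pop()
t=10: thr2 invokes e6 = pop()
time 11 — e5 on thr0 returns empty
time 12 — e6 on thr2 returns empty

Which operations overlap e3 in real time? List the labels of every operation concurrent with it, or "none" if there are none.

e2

e3 runs from 4 to 5; window-overlapping ops are concurrent
e1 [1,2]: before
e2 [3,6]: concurrent
e4 [7,8]: after
e5 [9,11]: after
e6 [10,12]: after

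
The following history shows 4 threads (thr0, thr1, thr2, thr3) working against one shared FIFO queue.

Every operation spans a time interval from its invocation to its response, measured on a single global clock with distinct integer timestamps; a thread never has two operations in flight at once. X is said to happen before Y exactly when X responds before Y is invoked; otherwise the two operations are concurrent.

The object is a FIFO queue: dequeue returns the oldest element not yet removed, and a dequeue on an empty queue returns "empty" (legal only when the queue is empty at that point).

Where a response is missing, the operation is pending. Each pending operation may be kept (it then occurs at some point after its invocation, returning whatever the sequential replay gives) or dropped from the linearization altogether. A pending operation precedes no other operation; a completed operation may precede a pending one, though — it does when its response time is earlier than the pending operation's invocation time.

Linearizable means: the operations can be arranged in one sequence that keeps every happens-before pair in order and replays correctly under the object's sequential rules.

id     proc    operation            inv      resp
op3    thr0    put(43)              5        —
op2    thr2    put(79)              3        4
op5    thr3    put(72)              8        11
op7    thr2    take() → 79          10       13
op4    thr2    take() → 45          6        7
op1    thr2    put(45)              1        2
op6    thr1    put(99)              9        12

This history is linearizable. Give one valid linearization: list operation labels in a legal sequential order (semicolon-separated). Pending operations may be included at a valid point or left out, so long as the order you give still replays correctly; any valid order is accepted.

step 1: op1 put(45) — queue <45>
step 2: op2 put(79) — queue <45,79>
step 3: op3 put(43) (pending, included) — queue <45,79,43>
step 4: op4 take() → 45 — queue <79,43>
step 5: op5 put(72) — queue <79,43,72>
step 6: op6 put(99) — queue <79,43,72,99>
step 7: op7 take() → 79 — queue <43,72,99>

op1; op2; op3; op4; op5; op6; op7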